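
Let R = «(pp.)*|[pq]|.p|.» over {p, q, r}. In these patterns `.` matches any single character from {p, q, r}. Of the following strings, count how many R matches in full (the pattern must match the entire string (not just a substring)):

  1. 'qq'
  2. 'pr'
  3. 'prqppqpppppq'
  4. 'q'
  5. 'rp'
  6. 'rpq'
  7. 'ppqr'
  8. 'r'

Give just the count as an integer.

1 → no match
2 → no match
3 → no match
4 → match
5 → match
6 → no match
7 → no match
8 → match
Total matched: 3

3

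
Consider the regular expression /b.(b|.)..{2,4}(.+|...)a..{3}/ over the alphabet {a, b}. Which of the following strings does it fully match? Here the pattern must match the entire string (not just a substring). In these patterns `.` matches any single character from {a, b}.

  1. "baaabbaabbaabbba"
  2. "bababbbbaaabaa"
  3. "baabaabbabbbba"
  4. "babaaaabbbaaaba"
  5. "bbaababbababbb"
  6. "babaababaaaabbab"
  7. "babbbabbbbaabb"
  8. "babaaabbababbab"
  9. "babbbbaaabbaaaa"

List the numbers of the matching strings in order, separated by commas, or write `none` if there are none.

1 → match
2 → match
3 → no match
4 → match
5 → no match
6 → match
7 → no match
8 → match
9 → no match

1, 2, 4, 6, 8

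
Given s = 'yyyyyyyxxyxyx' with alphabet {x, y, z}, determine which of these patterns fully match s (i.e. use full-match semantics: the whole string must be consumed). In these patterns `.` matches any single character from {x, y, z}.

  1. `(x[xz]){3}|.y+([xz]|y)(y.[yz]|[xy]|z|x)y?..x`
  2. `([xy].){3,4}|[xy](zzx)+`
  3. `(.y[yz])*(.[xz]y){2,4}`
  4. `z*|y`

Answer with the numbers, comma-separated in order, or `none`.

1

1 → match
2 → no match
3 → no match — must end with 'y'
4 → no match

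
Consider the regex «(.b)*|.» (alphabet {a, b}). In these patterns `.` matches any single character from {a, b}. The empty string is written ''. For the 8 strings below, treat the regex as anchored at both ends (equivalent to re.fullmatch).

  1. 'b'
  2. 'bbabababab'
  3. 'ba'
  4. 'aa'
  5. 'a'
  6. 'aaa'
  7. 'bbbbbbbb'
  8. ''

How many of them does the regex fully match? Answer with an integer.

5

1 → match
2 → match
3 → no match
4 → no match
5 → match
6 → no match
7 → match
8 → match
Total matched: 5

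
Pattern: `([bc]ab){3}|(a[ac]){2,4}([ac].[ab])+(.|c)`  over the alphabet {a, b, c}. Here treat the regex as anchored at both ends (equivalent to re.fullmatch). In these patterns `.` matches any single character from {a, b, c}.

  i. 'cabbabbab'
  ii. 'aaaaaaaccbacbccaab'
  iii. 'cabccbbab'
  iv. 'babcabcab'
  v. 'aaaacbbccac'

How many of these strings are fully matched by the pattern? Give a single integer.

3

i → match
ii → no match
iii → no match
iv → match
v → match
Total matched: 3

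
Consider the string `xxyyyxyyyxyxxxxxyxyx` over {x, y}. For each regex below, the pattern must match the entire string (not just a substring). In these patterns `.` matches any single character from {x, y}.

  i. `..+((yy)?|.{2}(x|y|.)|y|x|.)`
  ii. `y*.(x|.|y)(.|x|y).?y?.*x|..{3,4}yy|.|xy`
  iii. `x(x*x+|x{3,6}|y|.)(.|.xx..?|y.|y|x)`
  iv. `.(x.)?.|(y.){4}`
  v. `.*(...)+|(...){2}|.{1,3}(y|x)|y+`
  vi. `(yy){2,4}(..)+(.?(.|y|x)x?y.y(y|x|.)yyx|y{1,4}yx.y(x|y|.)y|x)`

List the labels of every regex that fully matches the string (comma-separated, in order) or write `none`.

i, ii, v

i → match
ii → match
iii → no match
iv → no match
v → match
vi → no match — must start with `yy`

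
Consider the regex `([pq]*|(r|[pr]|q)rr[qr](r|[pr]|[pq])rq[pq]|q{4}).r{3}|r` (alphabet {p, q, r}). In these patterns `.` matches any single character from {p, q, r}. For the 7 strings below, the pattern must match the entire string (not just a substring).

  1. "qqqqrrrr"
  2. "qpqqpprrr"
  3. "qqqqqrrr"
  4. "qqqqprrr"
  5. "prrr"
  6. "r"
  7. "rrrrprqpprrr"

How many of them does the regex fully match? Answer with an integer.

7

1 → match
2 → match
3 → match
4 → match
5 → match
6 → match
7 → match
Total matched: 7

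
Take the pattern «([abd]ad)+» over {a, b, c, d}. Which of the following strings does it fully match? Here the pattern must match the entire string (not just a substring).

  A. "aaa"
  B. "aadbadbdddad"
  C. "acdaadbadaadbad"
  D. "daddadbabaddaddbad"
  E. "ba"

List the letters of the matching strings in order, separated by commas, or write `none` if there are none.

A → no match — must end with "ad"
B → no match
C → no match
D → no match
E → no match — must end with "ad"

none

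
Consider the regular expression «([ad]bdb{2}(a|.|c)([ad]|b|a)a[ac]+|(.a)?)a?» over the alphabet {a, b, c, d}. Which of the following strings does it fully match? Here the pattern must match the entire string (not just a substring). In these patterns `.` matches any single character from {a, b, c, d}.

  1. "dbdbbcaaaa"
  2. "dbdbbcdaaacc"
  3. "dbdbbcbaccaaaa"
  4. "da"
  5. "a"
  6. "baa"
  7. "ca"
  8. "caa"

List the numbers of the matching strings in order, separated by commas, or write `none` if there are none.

1, 2, 3, 4, 5, 6, 7, 8

1 → match
2 → match
3 → match
4 → match
5 → match
6 → match
7 → match
8 → match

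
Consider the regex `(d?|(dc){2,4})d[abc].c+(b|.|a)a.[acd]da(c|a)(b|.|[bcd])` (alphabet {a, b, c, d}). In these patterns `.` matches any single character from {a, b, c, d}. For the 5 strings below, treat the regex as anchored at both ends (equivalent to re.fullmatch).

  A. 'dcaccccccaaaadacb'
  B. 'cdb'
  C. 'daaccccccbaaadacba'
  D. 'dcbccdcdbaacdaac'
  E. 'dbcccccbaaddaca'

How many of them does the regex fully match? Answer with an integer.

A → match
B. 'cdb' → no match
C → no match
D → no match
E → match
Total matched: 2

2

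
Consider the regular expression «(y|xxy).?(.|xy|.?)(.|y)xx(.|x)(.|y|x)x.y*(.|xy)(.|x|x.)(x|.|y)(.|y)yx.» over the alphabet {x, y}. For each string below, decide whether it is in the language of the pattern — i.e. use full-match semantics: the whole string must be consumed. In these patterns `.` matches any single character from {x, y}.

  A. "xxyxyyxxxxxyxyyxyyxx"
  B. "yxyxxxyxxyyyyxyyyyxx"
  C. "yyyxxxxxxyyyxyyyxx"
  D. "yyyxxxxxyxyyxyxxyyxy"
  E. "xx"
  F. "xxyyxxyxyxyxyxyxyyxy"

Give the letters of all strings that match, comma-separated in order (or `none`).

A, B, C

A → match
B → match
C → match
D → no match
E → no match
F → no match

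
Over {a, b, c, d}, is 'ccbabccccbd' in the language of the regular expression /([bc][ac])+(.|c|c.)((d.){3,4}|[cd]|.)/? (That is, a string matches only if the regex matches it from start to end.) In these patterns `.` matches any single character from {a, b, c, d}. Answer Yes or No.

Yes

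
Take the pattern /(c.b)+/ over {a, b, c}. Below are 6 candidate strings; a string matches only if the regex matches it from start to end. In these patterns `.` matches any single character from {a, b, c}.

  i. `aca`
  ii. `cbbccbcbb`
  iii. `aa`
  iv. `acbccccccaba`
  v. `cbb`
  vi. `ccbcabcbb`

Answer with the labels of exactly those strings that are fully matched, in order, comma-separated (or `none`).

ii, v, vi

i → no match — must start with `c`
ii → match
iii → no match — must start with `c`
iv → no match — must start with `c`
v → match
vi → match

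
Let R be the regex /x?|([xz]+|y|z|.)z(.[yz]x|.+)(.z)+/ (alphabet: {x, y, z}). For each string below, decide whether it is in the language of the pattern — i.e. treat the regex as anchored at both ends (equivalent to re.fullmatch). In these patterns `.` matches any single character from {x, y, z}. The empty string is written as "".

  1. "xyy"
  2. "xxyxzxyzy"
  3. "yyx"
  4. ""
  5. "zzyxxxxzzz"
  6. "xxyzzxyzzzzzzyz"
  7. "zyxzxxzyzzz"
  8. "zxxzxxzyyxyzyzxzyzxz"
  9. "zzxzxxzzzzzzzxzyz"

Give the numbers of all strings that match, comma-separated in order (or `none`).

4, 5, 8, 9

1 → no match
2 → no match
3 → no match
4 → match
5 → match
6 → no match
7 → no match
8 → match
9 → match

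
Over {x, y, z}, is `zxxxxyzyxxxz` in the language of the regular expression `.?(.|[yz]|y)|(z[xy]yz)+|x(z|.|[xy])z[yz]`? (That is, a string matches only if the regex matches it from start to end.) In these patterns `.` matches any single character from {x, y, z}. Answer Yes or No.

No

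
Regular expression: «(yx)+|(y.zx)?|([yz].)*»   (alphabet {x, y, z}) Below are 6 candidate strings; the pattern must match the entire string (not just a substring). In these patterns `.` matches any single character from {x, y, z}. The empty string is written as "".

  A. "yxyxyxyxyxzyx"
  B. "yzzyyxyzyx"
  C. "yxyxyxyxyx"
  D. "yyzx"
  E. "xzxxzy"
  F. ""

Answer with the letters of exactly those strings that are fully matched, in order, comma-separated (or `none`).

A → no match
B. "yzzyyxyzyx" → match
C. "yxyxyxyxyx" → match
D. "yyzx" → match
E. "xzxxzy" → no match
F. "" → match

B, C, D, F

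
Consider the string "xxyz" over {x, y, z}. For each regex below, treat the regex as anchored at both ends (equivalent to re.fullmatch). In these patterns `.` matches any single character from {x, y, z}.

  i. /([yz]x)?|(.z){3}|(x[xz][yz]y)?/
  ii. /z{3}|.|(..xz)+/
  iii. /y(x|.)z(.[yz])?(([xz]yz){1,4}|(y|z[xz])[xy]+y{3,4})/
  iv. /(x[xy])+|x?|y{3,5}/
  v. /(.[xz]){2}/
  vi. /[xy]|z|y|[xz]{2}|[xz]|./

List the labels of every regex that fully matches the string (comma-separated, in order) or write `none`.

v

i → no match
ii → no match
iii → no match — must start with "y"
iv → no match
v → match
vi → no match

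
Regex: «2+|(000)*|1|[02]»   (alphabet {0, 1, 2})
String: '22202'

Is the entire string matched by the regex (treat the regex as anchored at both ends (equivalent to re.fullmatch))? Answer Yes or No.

No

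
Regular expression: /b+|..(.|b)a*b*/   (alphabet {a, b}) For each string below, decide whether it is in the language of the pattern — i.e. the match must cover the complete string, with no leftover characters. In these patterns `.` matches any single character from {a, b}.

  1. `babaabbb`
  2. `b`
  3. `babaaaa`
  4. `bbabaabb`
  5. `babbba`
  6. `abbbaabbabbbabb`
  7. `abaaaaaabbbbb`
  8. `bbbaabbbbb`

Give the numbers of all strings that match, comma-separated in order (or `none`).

1 → match
2 → match
3 → match
4 → no match
5 → no match
6 → no match
7 → match
8 → match

1, 2, 3, 7, 8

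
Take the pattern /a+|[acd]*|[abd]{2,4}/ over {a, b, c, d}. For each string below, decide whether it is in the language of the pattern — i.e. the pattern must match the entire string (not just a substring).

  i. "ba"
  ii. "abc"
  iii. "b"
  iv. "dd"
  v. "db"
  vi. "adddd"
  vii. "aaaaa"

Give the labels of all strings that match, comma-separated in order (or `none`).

i, iv, v, vi, vii

i → match
ii → no match
iii → no match
iv → match
v → match
vi → match
vii → match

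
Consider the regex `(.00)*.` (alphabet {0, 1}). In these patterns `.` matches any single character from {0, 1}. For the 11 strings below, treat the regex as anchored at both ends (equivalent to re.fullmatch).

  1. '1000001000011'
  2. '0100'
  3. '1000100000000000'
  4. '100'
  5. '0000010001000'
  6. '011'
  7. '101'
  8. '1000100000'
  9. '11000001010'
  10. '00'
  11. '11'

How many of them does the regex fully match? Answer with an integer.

1 → no match
2 → no match
3 → no match
4 → no match
5 → no match
6 → no match
7 → no match
8 → no match
9 → no match
10 → no match
11 → no match
Total matched: 0

0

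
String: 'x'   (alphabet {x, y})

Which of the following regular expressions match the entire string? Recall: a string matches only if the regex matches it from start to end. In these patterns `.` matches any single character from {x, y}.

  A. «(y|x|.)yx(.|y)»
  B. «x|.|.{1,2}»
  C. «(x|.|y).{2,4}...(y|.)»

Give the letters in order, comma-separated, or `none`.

B

A → no match
B → match
C → no match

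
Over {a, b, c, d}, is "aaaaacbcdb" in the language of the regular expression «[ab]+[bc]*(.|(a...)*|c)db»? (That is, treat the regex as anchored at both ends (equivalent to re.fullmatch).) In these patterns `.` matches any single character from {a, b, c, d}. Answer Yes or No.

Yes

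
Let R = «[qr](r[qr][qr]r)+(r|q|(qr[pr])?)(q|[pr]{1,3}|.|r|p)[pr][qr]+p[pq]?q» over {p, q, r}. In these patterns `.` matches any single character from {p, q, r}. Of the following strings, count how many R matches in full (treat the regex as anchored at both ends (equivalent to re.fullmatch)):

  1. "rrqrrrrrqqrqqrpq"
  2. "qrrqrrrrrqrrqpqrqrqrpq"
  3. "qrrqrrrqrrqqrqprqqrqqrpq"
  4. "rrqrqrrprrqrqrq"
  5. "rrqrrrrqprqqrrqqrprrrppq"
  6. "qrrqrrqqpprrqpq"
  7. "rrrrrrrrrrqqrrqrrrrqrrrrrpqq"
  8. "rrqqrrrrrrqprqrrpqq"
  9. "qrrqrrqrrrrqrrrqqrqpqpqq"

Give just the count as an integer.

1 → match
2 → match
3 → match
4 → no match
5 → no match
6 → no match
7 → match
8 → match
9 → no match
Total matched: 5

5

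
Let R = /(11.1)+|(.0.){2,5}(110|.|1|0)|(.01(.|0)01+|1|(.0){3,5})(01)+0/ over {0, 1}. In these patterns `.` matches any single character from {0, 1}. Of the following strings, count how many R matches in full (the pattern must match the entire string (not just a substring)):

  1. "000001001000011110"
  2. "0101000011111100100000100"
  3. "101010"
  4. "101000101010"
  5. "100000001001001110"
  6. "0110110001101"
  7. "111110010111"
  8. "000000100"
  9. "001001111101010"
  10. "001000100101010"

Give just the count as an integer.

4

1 → no match
2 → no match
3 → match
4 → no match
5 → match
6 → no match
7 → no match
8 → no match
9 → match
10 → match
Total matched: 4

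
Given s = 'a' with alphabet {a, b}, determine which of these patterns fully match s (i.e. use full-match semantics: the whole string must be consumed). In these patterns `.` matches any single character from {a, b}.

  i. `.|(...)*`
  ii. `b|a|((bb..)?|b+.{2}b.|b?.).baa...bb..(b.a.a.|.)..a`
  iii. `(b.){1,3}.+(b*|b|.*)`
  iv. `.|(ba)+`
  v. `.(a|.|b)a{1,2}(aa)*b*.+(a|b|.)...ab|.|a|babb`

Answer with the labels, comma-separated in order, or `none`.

i → match
ii → match
iii → no match — must start with 'b'
iv → match
v → match

i, ii, iv, v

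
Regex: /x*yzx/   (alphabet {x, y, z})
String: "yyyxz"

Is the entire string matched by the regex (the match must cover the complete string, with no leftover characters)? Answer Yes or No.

Every match must end with "yzx", but "yyyxz" does not.

No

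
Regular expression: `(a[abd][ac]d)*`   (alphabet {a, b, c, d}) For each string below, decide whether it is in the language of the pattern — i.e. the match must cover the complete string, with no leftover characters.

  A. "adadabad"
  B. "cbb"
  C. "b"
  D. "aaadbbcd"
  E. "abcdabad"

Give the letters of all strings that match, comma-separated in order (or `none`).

A, E

A → match
B → no match
C → no match
D → no match
E → match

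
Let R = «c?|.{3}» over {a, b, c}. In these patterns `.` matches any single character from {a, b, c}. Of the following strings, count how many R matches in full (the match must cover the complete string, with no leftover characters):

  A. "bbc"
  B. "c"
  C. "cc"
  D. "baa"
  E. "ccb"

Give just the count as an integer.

A → match
B → match
C → no match
D → match
E → match
Total matched: 4

4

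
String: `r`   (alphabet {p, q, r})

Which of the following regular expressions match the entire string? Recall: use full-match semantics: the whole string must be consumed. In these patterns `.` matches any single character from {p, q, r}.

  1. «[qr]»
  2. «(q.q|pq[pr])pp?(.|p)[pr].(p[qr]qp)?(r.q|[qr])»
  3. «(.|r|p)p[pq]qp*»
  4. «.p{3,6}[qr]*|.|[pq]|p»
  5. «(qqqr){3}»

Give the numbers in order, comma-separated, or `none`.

1 → match
2 → no match
3 → no match
4 → match
5 → no match — must start with `qqqr`

1, 4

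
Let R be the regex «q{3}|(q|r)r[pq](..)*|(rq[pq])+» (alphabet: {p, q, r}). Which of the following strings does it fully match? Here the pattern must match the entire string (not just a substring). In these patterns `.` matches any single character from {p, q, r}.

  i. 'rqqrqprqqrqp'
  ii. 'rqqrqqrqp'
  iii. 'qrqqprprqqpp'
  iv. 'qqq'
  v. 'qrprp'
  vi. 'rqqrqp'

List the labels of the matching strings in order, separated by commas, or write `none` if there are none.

i. 'rqqrqprqqrqp' → match
ii. 'rqqrqqrqp' → match
iii. 'qrqqprprqqpp' → no match
iv. 'qqq' → match
v. 'qrprp' → match
vi. 'rqqrqp' → match

i, ii, iv, v, vi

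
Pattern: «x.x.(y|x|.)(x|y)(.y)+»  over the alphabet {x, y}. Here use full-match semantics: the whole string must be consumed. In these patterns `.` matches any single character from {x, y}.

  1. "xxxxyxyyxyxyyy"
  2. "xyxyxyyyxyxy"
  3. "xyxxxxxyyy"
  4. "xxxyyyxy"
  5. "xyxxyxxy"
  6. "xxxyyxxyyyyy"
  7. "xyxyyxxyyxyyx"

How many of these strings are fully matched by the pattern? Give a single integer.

6

1 → match
2 → match
3 → match
4 → match
5 → match
6 → match
7 → no match — must end with "y"
Total matched: 6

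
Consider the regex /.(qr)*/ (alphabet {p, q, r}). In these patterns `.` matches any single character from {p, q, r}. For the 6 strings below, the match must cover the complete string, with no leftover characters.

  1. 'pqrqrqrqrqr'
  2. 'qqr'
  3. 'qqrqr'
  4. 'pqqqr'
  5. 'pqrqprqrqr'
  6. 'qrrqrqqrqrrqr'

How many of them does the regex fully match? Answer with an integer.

3

1. 'pqrqrqrqrqr' → match
2. 'qqr' → match
3. 'qqrqr' → match
4. 'pqqqr' → no match
5. 'pqrqprqrqr' → no match
6 → no match
Total matched: 3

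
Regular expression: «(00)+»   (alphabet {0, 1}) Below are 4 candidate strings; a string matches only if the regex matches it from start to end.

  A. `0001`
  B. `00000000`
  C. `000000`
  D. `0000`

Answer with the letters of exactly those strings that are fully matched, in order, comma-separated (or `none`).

B, C, D

A. `0001` → no match — must end with `00`
B. `00000000` → match
C. `000000` → match
D. `0000` → match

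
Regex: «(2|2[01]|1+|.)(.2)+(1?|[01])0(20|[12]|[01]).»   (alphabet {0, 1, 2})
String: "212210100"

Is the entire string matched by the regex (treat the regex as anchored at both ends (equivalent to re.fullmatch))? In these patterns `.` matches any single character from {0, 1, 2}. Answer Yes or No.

No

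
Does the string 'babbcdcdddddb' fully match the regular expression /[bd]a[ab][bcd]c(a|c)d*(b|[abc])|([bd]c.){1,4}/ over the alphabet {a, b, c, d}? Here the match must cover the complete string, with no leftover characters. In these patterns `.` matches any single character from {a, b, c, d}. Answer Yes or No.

No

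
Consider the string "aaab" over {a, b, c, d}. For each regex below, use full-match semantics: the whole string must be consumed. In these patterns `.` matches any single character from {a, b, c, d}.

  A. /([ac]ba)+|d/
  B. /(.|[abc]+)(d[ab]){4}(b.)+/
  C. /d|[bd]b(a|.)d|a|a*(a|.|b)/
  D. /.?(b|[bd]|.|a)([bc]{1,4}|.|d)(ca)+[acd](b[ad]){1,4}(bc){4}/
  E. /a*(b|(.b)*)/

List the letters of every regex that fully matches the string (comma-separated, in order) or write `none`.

C, E

A → no match
B → no match
C → match
D → no match — must end with "bc"
E → match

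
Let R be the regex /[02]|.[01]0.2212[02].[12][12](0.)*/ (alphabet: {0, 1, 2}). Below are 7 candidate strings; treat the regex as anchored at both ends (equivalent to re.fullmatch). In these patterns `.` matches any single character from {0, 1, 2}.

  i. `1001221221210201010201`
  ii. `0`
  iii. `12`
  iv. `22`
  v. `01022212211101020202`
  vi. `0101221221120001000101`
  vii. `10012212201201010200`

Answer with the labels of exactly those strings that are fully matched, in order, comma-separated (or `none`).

i, ii, v, vi, vii

i → match
ii. `0` → match
iii. `12` → no match
iv. `22` → no match
v → match
vi → match
vii → match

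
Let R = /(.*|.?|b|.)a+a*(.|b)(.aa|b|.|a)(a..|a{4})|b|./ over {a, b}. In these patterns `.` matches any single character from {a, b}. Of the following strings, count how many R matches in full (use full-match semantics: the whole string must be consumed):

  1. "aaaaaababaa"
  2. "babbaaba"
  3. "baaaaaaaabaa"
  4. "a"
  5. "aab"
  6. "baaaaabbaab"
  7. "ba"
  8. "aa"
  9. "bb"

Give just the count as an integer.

1 → no match
2 → no match
3 → no match
4 → match
5 → no match
6 → match
7 → no match
8 → no match
9 → no match
Total matched: 2

2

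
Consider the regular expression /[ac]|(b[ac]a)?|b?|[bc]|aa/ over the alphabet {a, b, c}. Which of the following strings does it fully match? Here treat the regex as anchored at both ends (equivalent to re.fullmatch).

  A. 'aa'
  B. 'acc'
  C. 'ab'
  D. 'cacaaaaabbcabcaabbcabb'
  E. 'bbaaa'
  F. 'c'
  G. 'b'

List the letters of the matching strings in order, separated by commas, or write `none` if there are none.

A. 'aa' → match
B. 'acc' → no match
C. 'ab' → no match
D → no match
E. 'bbaaa' → no match
F. 'c' → match
G. 'b' → match

A, F, G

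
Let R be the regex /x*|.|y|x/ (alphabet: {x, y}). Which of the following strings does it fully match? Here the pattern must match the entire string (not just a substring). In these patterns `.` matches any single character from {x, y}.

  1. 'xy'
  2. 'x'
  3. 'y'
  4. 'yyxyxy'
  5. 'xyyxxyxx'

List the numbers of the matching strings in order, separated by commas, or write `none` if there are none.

2, 3

1 → no match
2 → match
3 → match
4 → no match
5 → no match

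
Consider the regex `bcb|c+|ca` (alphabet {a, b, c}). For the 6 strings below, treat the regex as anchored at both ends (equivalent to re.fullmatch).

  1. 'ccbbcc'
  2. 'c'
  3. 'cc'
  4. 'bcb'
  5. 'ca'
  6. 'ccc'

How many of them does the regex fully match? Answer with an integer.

5

1 → no match
2 → match
3 → match
4 → match
5 → match
6 → match
Total matched: 5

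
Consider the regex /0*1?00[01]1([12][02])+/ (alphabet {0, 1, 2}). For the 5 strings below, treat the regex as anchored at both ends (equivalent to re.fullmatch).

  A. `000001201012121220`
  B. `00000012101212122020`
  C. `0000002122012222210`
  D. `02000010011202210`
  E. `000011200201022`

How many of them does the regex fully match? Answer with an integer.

1

A → match
B → no match
C → no match
D → no match
E → no match
Total matched: 1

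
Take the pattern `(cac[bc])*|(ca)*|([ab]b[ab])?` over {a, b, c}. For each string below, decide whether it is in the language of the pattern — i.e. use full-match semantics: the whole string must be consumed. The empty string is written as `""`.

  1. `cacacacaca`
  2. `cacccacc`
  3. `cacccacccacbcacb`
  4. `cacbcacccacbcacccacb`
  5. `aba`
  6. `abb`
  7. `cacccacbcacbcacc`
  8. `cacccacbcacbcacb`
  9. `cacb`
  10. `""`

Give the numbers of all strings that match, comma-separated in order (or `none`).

1 → match
2 → match
3 → match
4 → match
5 → match
6 → match
7 → match
8 → match
9 → match
10 → match

1, 2, 3, 4, 5, 6, 7, 8, 9, 10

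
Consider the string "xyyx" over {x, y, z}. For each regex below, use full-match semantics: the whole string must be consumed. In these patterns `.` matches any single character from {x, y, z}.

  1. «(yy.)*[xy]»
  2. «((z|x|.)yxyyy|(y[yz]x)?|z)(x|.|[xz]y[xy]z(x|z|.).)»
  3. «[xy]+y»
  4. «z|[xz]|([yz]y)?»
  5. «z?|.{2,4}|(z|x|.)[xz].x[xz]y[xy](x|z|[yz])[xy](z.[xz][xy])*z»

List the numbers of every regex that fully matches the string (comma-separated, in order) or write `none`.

5

1 → no match
2 → no match
3 → no match — must end with "y"
4 → no match
5 → match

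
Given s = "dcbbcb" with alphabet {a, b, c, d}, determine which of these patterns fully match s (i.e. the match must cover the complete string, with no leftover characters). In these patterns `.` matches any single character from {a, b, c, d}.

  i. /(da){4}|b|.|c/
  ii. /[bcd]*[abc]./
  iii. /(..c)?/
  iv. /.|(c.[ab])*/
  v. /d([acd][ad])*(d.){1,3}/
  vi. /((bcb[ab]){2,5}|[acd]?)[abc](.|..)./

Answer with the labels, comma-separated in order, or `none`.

i → no match
ii → match
iii → no match
iv → no match
v → no match
vi → no match

ii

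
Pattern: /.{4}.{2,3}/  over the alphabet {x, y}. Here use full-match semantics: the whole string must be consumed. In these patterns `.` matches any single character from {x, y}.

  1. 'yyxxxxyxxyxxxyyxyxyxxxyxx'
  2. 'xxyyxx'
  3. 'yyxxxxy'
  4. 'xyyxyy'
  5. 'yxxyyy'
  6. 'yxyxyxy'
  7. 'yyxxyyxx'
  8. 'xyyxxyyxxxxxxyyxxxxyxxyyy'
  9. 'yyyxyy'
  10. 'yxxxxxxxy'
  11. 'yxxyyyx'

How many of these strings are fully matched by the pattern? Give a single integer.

7

1 → no match
2 → match
3 → match
4 → match
5 → match
6 → match
7 → no match
8 → no match
9 → match
10 → no match
11 → match
Total matched: 7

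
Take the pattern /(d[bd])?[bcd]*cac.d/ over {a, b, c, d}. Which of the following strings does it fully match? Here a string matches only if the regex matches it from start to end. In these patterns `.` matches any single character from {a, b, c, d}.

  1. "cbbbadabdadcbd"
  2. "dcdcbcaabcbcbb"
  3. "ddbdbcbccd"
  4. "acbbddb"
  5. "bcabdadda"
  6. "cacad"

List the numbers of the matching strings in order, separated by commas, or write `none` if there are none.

6

1 → no match
2 → no match — must end with "d"
3. "ddbdbcbccd" → no match
4. "acbbddb" → no match — must end with "d"
5. "bcabdadda" → no match — must end with "d"
6. "cacad" → match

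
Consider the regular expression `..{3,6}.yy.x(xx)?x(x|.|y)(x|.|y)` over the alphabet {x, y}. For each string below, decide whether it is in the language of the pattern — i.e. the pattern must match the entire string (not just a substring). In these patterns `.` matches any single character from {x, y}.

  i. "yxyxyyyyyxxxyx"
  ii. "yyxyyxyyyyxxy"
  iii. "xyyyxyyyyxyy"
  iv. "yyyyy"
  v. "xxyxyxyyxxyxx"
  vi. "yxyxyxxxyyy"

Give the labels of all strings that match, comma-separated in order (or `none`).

i → match
ii → no match
iii → no match
iv → no match
v → no match
vi → no match

i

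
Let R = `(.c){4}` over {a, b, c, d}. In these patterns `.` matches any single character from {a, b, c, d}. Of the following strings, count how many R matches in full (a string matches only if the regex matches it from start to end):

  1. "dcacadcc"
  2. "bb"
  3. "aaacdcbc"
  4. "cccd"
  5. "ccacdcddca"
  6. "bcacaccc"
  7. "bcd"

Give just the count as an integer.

1 → no match
2 → no match — must end with "c"
3 → no match
4 → no match — must end with "c"
5 → no match — must end with "c"
6 → match
7 → no match — must end with "c"
Total matched: 1

1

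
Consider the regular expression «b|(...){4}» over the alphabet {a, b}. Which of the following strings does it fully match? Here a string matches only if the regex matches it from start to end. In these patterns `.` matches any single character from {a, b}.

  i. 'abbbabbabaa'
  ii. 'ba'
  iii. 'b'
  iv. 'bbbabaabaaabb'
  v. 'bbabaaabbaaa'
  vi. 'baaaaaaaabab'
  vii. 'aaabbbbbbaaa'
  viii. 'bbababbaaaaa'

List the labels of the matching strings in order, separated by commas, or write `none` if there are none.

iii, v, vi, vii, viii

i → no match
ii → no match
iii → match
iv → no match
v → match
vi → match
vii → match
viii → match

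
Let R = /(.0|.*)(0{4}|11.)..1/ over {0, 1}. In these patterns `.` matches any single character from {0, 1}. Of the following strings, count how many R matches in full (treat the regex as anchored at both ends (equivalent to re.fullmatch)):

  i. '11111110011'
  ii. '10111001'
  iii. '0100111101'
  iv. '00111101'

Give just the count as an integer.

4

i → match
ii → match
iii → match
iv → match
Total matched: 4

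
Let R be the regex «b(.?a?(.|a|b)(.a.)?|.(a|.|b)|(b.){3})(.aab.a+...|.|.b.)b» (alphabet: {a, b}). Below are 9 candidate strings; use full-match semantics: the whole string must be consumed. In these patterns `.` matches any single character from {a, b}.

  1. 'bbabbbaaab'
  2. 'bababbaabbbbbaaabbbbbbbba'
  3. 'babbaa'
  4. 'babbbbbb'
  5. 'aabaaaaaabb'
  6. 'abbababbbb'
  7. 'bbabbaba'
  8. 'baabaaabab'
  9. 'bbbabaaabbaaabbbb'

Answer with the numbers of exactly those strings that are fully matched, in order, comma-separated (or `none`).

1 → no match
2 → no match — must end with 'b'
3 → no match — must end with 'b'
4 → no match
5 → no match — must start with 'b'
6 → no match — must start with 'b'
7 → no match — must end with 'b'
8 → match
9 → match

8, 9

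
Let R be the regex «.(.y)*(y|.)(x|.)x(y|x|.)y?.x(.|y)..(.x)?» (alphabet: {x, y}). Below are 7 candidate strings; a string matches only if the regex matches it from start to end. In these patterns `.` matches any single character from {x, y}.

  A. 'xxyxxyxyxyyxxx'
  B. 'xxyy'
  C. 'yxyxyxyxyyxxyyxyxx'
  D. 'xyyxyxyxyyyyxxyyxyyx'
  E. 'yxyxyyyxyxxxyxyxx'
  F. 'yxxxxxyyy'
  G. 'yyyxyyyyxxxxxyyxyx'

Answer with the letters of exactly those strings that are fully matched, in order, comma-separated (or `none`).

A → no match
B → no match
C → match
D → match
E → no match
F → no match
G → match

C, D, G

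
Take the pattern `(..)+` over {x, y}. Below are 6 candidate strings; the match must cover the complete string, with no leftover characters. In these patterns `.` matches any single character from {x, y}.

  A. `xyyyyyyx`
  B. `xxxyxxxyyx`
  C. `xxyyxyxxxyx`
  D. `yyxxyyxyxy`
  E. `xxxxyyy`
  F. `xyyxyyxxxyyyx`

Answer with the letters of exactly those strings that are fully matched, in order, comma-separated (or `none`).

A. `xyyyyyyx` → match
B. `xxxyxxxyyx` → match
C. `xxyyxyxxxyx` → no match
D. `yyxxyyxyxy` → match
E. `xxxxyyy` → no match
F → no match

A, B, D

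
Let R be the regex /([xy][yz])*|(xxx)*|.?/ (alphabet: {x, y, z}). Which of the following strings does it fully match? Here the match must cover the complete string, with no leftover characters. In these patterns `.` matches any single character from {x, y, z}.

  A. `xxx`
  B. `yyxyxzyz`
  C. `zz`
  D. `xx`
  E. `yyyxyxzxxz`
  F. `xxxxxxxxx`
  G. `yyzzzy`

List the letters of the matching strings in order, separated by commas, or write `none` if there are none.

A → match
B → match
C → no match
D → no match
E → no match
F → match
G → no match

A, B, F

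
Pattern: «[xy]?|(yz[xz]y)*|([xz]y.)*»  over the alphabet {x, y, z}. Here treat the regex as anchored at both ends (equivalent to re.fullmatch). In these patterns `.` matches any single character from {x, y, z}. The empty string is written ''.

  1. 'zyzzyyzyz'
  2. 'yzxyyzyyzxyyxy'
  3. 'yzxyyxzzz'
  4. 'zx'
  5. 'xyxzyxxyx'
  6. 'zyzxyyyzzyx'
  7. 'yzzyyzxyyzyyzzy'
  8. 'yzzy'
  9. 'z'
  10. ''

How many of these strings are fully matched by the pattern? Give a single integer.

1 → match
2 → no match
3 → no match
4 → no match
5 → match
6 → no match
7 → no match
8 → match
9 → no match
10 → match
Total matched: 4

4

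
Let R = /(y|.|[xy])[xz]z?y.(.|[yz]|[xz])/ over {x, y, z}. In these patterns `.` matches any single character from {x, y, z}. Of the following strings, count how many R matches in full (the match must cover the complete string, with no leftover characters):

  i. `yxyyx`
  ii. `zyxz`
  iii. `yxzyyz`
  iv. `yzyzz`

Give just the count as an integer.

i. `yxyyx` → match
ii. `zyxz` → no match
iii. `yxzyyz` → match
iv. `yzyzz` → match
Total matched: 3

3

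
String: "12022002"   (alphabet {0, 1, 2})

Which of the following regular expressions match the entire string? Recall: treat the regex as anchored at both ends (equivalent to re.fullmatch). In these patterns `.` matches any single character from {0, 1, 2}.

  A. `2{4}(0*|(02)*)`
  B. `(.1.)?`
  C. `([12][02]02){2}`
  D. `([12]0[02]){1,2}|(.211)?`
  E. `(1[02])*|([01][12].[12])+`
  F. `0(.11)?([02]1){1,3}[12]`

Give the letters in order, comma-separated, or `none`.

A → no match — must start with "2"
B → no match
C → match
D → no match
E → no match
F → no match — must start with "0"

C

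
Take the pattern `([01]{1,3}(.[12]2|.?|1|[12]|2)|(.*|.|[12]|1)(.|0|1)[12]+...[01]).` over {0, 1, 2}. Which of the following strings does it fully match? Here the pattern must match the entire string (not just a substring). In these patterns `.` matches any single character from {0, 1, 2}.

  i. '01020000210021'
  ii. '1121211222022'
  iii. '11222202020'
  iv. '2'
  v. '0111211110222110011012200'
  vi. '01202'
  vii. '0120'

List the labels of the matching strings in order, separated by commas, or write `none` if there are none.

vii

i → no match
ii → no match
iii → no match
iv → no match
v → no match
vi → no match
vii → match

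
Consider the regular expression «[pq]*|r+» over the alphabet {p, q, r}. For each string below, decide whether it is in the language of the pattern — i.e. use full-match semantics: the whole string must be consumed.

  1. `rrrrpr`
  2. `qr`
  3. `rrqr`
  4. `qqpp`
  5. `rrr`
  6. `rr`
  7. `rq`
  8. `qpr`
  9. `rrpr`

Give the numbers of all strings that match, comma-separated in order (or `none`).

1 → no match
2 → no match
3 → no match
4 → match
5 → match
6 → match
7 → no match
8 → no match
9 → no match

4, 5, 6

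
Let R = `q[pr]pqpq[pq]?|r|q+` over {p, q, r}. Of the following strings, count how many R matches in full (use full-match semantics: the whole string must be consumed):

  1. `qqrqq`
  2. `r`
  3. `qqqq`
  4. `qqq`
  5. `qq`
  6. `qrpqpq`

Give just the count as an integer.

1. `qqrqq` → no match
2. `r` → match
3. `qqqq` → match
4. `qqq` → match
5. `qq` → match
6. `qrpqpq` → match
Total matched: 5

5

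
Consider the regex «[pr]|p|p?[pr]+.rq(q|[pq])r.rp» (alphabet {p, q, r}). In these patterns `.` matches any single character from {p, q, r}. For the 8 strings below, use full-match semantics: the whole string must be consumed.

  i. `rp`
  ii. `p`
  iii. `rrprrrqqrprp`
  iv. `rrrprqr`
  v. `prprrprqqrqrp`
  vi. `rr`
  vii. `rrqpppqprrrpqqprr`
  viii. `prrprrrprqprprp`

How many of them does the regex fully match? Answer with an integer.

i → no match
ii → match
iii → match
iv → no match
v → match
vi → no match
vii → no match
viii → match
Total matched: 4

4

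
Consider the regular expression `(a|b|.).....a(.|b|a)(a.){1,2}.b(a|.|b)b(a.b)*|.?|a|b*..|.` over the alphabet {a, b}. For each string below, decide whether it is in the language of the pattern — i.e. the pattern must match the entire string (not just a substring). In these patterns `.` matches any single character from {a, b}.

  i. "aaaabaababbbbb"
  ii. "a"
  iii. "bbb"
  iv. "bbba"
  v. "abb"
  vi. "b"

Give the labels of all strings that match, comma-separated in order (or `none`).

i → match
ii. "a" → match
iii. "bbb" → match
iv. "bbba" → match
v. "abb" → no match
vi. "b" → match

i, ii, iii, iv, vi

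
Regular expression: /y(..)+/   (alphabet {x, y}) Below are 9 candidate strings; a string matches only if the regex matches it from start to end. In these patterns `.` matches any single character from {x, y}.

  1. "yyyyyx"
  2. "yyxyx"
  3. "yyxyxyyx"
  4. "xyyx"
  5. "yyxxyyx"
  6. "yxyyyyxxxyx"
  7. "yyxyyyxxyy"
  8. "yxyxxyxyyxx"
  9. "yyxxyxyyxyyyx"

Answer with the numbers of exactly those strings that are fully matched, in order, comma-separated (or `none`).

2, 5, 6, 8, 9

1 → no match
2 → match
3 → no match
4 → no match — must start with "y"
5 → match
6 → match
7 → no match
8 → match
9 → match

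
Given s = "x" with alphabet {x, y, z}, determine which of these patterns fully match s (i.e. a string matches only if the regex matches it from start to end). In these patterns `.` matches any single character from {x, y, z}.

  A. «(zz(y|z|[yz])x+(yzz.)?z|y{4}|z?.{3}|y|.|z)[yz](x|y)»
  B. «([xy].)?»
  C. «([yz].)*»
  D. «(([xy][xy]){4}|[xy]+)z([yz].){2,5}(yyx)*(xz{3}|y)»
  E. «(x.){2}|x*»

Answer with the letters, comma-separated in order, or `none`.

E

A → no match
B → no match
C → no match
D → no match
E → match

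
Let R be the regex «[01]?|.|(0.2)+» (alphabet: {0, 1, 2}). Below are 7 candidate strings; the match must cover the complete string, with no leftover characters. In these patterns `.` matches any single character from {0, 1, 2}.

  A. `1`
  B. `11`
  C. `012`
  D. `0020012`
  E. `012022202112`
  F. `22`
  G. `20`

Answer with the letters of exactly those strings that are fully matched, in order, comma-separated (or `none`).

A, C

A → match
B → no match
C → match
D → no match
E → no match
F → no match
G → no match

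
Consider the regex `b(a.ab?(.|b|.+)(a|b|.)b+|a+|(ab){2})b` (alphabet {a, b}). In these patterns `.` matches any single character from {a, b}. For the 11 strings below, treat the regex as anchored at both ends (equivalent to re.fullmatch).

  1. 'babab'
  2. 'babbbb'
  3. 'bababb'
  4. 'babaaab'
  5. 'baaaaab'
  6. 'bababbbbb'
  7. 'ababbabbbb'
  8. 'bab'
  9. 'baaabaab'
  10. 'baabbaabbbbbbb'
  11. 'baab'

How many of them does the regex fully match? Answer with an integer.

1 → no match
2 → no match
3 → match
4 → no match
5 → match
6 → match
7 → no match — must start with 'b'
8 → match
9 → no match
10 → no match
11 → match
Total matched: 5

5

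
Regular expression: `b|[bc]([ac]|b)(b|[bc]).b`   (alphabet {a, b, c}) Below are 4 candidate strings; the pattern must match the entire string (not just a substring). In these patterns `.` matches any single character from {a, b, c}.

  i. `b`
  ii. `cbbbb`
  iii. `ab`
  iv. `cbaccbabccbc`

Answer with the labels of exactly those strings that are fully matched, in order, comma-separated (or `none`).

i → match
ii → match
iii → no match
iv → no match — must end with `b`

i, ii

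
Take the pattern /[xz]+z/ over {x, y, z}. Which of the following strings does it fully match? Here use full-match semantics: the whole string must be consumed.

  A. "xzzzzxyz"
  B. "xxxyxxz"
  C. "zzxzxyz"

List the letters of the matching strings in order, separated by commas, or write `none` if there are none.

none

A → no match
B → no match
C → no match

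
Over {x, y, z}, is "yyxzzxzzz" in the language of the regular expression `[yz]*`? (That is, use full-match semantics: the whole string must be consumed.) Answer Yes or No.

No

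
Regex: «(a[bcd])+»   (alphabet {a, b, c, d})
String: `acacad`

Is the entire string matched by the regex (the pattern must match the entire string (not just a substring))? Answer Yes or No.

Yes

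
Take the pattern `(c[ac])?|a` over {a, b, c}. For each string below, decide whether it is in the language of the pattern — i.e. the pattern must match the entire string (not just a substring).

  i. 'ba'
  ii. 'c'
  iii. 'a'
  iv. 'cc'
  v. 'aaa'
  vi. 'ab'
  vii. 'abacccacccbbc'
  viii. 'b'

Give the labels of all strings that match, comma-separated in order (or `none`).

iii, iv

i → no match
ii → no match
iii → match
iv → match
v → no match
vi → no match
vii → no match
viii → no match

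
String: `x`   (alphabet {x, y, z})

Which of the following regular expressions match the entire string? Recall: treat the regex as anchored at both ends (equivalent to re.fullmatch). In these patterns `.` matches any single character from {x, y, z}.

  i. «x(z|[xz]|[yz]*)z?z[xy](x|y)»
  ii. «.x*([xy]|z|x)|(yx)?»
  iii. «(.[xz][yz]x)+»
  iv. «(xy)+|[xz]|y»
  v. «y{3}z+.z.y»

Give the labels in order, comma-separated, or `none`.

i → no match
ii → no match
iii → no match
iv → match
v → no match — must start with `y`

iv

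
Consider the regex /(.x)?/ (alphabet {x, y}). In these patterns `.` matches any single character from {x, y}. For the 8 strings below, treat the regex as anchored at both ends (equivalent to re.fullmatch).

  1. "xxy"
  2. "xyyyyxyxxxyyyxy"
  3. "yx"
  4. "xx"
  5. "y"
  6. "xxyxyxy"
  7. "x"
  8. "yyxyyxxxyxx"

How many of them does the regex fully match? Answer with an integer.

2

1 → no match
2 → no match
3 → match
4 → match
5 → no match
6 → no match
7 → no match
8 → no match
Total matched: 2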